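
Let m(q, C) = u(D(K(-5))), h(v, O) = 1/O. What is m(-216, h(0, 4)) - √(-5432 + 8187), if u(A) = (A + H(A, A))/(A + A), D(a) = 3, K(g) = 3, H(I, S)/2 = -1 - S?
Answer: -⅚ - √2755 ≈ -53.321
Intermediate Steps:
H(I, S) = -2 - 2*S (H(I, S) = 2*(-1 - S) = -2 - 2*S)
u(A) = (-2 - A)/(2*A) (u(A) = (A + (-2 - 2*A))/(A + A) = (-2 - A)/((2*A)) = (-2 - A)*(1/(2*A)) = (-2 - A)/(2*A))
m(q, C) = -⅚ (m(q, C) = (½)*(-2 - 1*3)/3 = (½)*(⅓)*(-2 - 3) = (½)*(⅓)*(-5) = -⅚)
m(-216, h(0, 4)) - √(-5432 + 8187) = -⅚ - √(-5432 + 8187) = -⅚ - √2755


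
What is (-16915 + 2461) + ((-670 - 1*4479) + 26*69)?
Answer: -17809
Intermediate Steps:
(-16915 + 2461) + ((-670 - 1*4479) + 26*69) = -14454 + ((-670 - 4479) + 1794) = -14454 + (-5149 + 1794) = -14454 - 3355 = -17809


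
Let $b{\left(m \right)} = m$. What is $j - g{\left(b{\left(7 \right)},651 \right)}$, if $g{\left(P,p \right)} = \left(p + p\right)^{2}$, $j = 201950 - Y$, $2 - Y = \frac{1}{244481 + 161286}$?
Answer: $- \frac{605914007351}{405767} \approx -1.4933 \cdot 10^{6}$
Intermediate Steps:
$Y = \frac{811533}{405767}$ ($Y = 2 - \frac{1}{244481 + 161286} = 2 - \frac{1}{405767} = \frac{811533}{405767} \approx 2.0$)
$j = \frac{81943834117}{405767}$ ($j = 201950 - \frac{811533}{405767} = \frac{81943834117}{405767} \approx 2.0195 \cdot 10^{5}$)
$g{\left(P,p \right)} = 4 p^{2}$ ($g{\left(P,p \right)} = \left(2 p\right)^{2} = 4 p^{2}$)
$j - g{\left(b{\left(7 \right)},651 \right)} = \frac{81943834117}{405767} - 4 \cdot 651^{2} = \frac{81943834117}{405767} - 4 \cdot 423801 = \frac{81943834117}{405767} - 1695204 = - \frac{605914007351}{405767}$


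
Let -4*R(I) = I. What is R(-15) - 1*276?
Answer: -1089/4 ≈ -272.25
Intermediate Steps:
R(I) = -I/4
R(-15) - 1*276 = -¼*(-15) - 1*276 = 15/4 - 276 = -1089/4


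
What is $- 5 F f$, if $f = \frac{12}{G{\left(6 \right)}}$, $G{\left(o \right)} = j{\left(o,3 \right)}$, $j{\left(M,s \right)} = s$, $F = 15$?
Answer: $-300$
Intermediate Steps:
$G{\left(o \right)} = 3$
$f = 4$ ($f = \frac{12}{3} = 12 \cdot \frac{1}{3} = 4$)
$- 5 F f = \left(-5\right) 15 \cdot 4 = \left(-75\right) 4 = -300$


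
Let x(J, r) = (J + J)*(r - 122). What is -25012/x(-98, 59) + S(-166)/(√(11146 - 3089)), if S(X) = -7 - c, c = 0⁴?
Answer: -6253/3087 - √8057/1151 ≈ -2.1036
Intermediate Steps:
c = 0
x(J, r) = 2*J*(-122 + r) (x(J, r) = (2*J)*(-122 + r) = 2*J*(-122 + r))
S(X) = -7 (S(X) = -7 - 1*0 = -7 + 0 = -7)
-25012/x(-98, 59) + S(-166)/(√(11146 - 3089)) = -25012*(-1/(196*(-122 + 59))) - 7/√(11146 - 3089) = -25012/(2*(-98)*(-63)) - 7*√8057/8057 = -25012/12348 - √8057/1151 = -25012*1/12348 - √8057/1151 = -6253/3087 - √8057/1151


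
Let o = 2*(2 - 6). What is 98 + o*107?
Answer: -758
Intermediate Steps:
o = -8 (o = 2*(-4) = -8)
98 + o*107 = 98 - 8*107 = 98 - 856 = -758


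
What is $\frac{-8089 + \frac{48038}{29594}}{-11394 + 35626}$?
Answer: $- \frac{59834457}{179280452} \approx -0.33375$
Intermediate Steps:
$\frac{-8089 + \frac{48038}{29594}}{-11394 + 35626} = \frac{-8089 + 48038 \cdot \frac{1}{29594}}{24232} = \left(-8089 + \frac{24019}{14797}\right) \frac{1}{24232} = \left(- \frac{119668914}{14797}\right) \frac{1}{24232} = - \frac{59834457}{179280452}$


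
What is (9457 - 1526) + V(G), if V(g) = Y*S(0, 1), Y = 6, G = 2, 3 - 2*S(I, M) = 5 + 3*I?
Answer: 7925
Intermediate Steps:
S(I, M) = -1 - 3*I/2 (S(I, M) = 3/2 - (5 + 3*I)/2 = 3/2 + (-5/2 - 3*I/2) = -1 - 3*I/2)
V(g) = -6 (V(g) = 6*(-1 - 3/2*0) = 6*(-1 + 0) = 6*(-1) = -6)
(9457 - 1526) + V(G) = (9457 - 1526) - 6 = 7931 - 6 = 7925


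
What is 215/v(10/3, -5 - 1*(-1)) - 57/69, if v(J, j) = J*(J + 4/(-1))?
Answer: -8977/92 ≈ -97.576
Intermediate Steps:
v(J, j) = J*(-4 + J) (v(J, j) = J*(J + 4*(-1)) = J*(J - 4) = J*(-4 + J))
215/v(10/3, -5 - 1*(-1)) - 57/69 = 215/(((10/3)*(-4 + 10/3))) - 57/69 = 215/(((10*(⅓))*(-4 + 10*(⅓)))) - 57*1/69 = 215/((10*(-4 + 10/3)/3)) - 19/23 = 215/(((10/3)*(-⅔))) - 19/23 = 215/(-20/9) - 19/23 = 215*(-9/20) - 19/23 = -387/4 - 19/23 = -8977/92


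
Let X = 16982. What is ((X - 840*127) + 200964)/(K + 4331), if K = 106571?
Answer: 55633/55451 ≈ 1.0033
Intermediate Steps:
((X - 840*127) + 200964)/(K + 4331) = ((16982 - 840*127) + 200964)/(106571 + 4331) = ((16982 - 1*106680) + 200964)/110902 = ((16982 - 106680) + 200964)*(1/110902) = (-89698 + 200964)*(1/110902) = 111266*(1/110902) = 55633/55451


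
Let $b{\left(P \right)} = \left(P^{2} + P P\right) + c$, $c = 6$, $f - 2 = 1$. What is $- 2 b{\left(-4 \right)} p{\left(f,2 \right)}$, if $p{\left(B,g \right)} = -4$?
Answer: $304$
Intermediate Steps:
$f = 3$ ($f = 2 + 1 = 3$)
$b{\left(P \right)} = 6 + 2 P^{2}$ ($b{\left(P \right)} = \left(P^{2} + P P\right) + 6 = \left(P^{2} + P^{2}\right) + 6 = 2 P^{2} + 6 = 6 + 2 P^{2}$)
$- 2 b{\left(-4 \right)} p{\left(f,2 \right)} = - 2 \left(6 + 2 \left(-4\right)^{2}\right) \left(-4\right) = - 2 \left(6 + 2 \cdot 16\right) \left(-4\right) = - 2 \left(6 + 32\right) \left(-4\right) = \left(-2\right) 38 \left(-4\right) = \left(-76\right) \left(-4\right) = 304$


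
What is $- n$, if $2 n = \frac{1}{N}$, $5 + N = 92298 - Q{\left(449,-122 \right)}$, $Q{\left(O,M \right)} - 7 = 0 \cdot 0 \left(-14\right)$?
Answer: $- \frac{1}{184572} \approx -5.4179 \cdot 10^{-6}$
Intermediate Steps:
$Q{\left(O,M \right)} = 7$ ($Q{\left(O,M \right)} = 7 + 0 \cdot 0 \left(-14\right) = 7 + 0 \left(-14\right) = 7 + 0 = 7$)
$N = 92286$ ($N = -5 + \left(92298 - 7\right) = -5 + 92291 = 92286$)
$n = \frac{1}{184572}$ ($n = \frac{1}{2 \cdot 92286} = \frac{1}{2} \cdot \frac{1}{92286} = \frac{1}{184572} \approx 5.4179 \cdot 10^{-6}$)
$- n = \left(-1\right) \frac{1}{184572} = - \frac{1}{184572}$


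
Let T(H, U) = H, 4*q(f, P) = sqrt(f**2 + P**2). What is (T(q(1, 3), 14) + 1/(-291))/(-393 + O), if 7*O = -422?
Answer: 7/923343 - 7*sqrt(10)/12692 ≈ -0.0017365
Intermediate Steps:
O = -422/7 (O = (1/7)*(-422) = -422/7 ≈ -60.286)
q(f, P) = sqrt(P**2 + f**2)/4 (q(f, P) = sqrt(f**2 + P**2)/4 = sqrt(P**2 + f**2)/4)
(T(q(1, 3), 14) + 1/(-291))/(-393 + O) = (sqrt(3**2 + 1**2)/4 + 1/(-291))/(-393 - 422/7) = (sqrt(9 + 1)/4 - 1/291)/(-3173/7) = (sqrt(10)/4 - 1/291)*(-7/3173) = (-1/291 + sqrt(10)/4)*(-7/3173) = 7/923343 - 7*sqrt(10)/12692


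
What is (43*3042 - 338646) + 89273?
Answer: -118567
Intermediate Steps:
(43*3042 - 338646) + 89273 = (130806 - 338646) + 89273 = -207840 + 89273 = -118567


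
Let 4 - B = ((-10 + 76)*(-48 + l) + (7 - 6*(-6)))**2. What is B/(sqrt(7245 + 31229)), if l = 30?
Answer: -1311021*sqrt(38474)/38474 ≈ -6683.8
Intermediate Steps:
B = -1311021 (B = 4 - ((-10 + 76)*(-48 + 30) + (7 - 6*(-6)))**2 = 4 - (66*(-18) + (7 + 36))**2 = 4 - (-1188 + 43)**2 = 4 - 1*(-1145)**2 = 4 - 1*1311025 = 4 - 1311025 = -1311021)
B/(sqrt(7245 + 31229)) = -1311021/sqrt(7245 + 31229) = -1311021*sqrt(38474)/38474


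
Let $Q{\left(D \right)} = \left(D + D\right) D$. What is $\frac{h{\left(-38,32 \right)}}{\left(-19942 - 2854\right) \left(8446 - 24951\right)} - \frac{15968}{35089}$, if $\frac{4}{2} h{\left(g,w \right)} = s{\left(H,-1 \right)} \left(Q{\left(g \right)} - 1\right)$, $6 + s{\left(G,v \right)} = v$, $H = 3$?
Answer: $- \frac{12016564602881}{26404330740440} \approx -0.4551$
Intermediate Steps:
$s{\left(G,v \right)} = -6 + v$
$Q{\left(D \right)} = 2 D^{2}$ ($Q{\left(D \right)} = 2 D D = 2 D^{2}$)
$h{\left(g,w \right)} = \frac{7}{2} - 7 g^{2}$ ($h{\left(g,w \right)} = \frac{\left(-6 - 1\right) \left(2 g^{2} - 1\right)}{2} = \frac{\left(-7\right) \left(-1 + 2 g^{2}\right)}{2} = \frac{7 - 14 g^{2}}{2} = \frac{7}{2} - 7 g^{2}$)
$\frac{h{\left(-38,32 \right)}}{\left(-19942 - 2854\right) \left(8446 - 24951\right)} - \frac{15968}{35089} = \frac{\frac{7}{2} - 7 \left(-38\right)^{2}}{\left(-19942 - 2854\right) \left(8446 - 24951\right)} - \frac{15968}{35089} = \frac{\frac{7}{2} - 10108}{\left(-22796\right) \left(-16505\right)} - \frac{15968}{35089} = \frac{\frac{7}{2} - 10108}{376247980} - \frac{15968}{35089} = \left(- \frac{20209}{2}\right) \frac{1}{376247980} - \frac{15968}{35089} = - \frac{20209}{752495960} - \frac{15968}{35089} = - \frac{12016564602881}{26404330740440}$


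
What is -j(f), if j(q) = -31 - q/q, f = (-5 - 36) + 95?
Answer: 32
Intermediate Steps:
f = 54 (f = -41 + 95 = 54)
j(q) = -32 (j(q) = -31 - 1*1 = -31 - 1 = -32)
-j(f) = -1*(-32) = 32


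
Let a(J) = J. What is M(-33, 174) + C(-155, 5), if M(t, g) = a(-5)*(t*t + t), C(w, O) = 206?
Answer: -5074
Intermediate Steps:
M(t, g) = -5*t - 5*t² (M(t, g) = -5*(t*t + t) = -5*(t² + t) = -5*(t + t²) = -5*t - 5*t²)
M(-33, 174) + C(-155, 5) = -5*(-33)*(1 - 33) + 206 = -5*(-33)*(-32) + 206 = -5280 + 206 = -5074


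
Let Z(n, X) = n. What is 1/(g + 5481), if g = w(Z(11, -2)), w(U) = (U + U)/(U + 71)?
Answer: 41/224732 ≈ 0.00018244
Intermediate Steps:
w(U) = 2*U/(71 + U) (w(U) = (2*U)/(71 + U) = 2*U/(71 + U))
g = 11/41 (g = 2*11/(71 + 11) = 2*11/82 = 2*11*(1/82) = 11/41 ≈ 0.26829)
1/(g + 5481) = 1/(11/41 + 5481) = 1/(224732/41) = 41/224732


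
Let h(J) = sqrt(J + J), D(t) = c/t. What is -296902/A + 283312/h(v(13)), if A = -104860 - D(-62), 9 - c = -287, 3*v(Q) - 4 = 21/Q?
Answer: 4601981/1625256 + 141656*sqrt(5694)/73 ≈ 1.4643e+5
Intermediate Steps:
v(Q) = 4/3 + 7/Q (v(Q) = 4/3 + (21/Q)/3 = 4/3 + 7/Q)
c = 296 (c = 9 - 1*(-287) = 9 + 287 = 296)
D(t) = 296/t
h(J) = sqrt(2)*sqrt(J) (h(J) = sqrt(2*J) = sqrt(2)*sqrt(J))
A = -3250512/31 (A = -104860 - 296/(-62) = -104860 - 296*(-1)/62 = -104860 - 1*(-148/31) = -104860 + 148/31 = -3250512/31 ≈ -1.0486e+5)
-296902/A + 283312/h(v(13)) = -296902/(-3250512/31) + 283312/((sqrt(2)*sqrt(4/3 + 7/13))) = -296902*(-31/3250512) + 283312/((sqrt(2)*sqrt(4/3 + 7*(1/13)))) = 4601981/1625256 + 283312/((sqrt(2)*sqrt(4/3 + 7/13))) = 4601981/1625256 + 283312/((sqrt(2)*sqrt(73/39))) = 4601981/1625256 + 283312/((sqrt(2)*(sqrt(2847)/39))) = 4601981/1625256 + 283312/((sqrt(5694)/39)) = 4601981/1625256 + 283312*(sqrt(5694)/146) = 4601981/1625256 + 141656*sqrt(5694)/73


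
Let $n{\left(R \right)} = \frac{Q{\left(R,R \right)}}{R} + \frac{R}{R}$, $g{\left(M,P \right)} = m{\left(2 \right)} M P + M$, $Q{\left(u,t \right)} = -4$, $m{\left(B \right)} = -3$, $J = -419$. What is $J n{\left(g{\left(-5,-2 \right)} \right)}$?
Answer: $- \frac{16341}{35} \approx -466.89$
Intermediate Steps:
$g{\left(M,P \right)} = M - 3 M P$ ($g{\left(M,P \right)} = - 3 M P + M = M - 3 M P$)
$n{\left(R \right)} = 1 - \frac{4}{R}$ ($n{\left(R \right)} = - \frac{4}{R} + \frac{R}{R} = - \frac{4}{R} + 1 = 1 - \frac{4}{R}$)
$J n{\left(g{\left(-5,-2 \right)} \right)} = - 419 \frac{-4 - 5 \left(1 - -6\right)}{\left(-5\right) \left(1 - -6\right)} = - 419 \frac{-4 - 5 \left(1 + 6\right)}{\left(-5\right) \left(1 + 6\right)} = - 419 \frac{-4 - 35}{\left(-5\right) 7} = - 419 \frac{-4 - 35}{-35} = - 419 \left(\left(- \frac{1}{35}\right) \left(-39\right)\right) = \left(-419\right) \frac{39}{35} = - \frac{16341}{35}$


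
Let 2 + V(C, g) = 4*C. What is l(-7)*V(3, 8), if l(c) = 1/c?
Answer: -10/7 ≈ -1.4286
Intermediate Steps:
l(c) = 1/c
V(C, g) = -2 + 4*C
l(-7)*V(3, 8) = (-2 + 4*3)/(-7) = -(-2 + 12)/7 = -⅐*10 = -10/7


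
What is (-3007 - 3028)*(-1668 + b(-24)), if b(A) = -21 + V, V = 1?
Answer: 10187080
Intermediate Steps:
b(A) = -20 (b(A) = -21 + 1 = -20)
(-3007 - 3028)*(-1668 + b(-24)) = (-3007 - 3028)*(-1668 - 20) = -6035*(-1688) = 10187080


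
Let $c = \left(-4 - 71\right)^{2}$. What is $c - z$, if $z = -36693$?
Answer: $42318$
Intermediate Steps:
$c = 5625$ ($c = \left(-75\right)^{2} = 5625$)
$c - z = 5625 - -36693 = 5625 + 36693 = 42318$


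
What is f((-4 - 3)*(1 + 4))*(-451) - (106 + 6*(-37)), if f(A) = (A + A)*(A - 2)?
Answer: -1167974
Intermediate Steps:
f(A) = 2*A*(-2 + A) (f(A) = (2*A)*(-2 + A) = 2*A*(-2 + A))
f((-4 - 3)*(1 + 4))*(-451) - (106 + 6*(-37)) = (2*((-4 - 3)*(1 + 4))*(-2 + (-4 - 3)*(1 + 4)))*(-451) - (106 + 6*(-37)) = (2*(-7*5)*(-2 - 7*5))*(-451) - (106 - 222) = (2*(-35)*(-2 - 35))*(-451) - 1*(-116) = (2*(-35)*(-37))*(-451) + 116 = 2590*(-451) + 116 = -1168090 + 116 = -1167974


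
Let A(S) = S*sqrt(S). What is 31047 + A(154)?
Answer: 31047 + 154*sqrt(154) ≈ 32958.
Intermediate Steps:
A(S) = S**(3/2)
31047 + A(154) = 31047 + 154**(3/2) = 31047 + 154*sqrt(154)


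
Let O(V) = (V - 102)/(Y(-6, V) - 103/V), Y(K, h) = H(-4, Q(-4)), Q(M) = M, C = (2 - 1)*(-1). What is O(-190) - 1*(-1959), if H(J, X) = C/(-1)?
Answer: 518507/293 ≈ 1769.6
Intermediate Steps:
C = -1 (C = 1*(-1) = -1)
H(J, X) = 1 (H(J, X) = -1/(-1) = -1*(-1) = 1)
Y(K, h) = 1
O(V) = (-102 + V)/(1 - 103/V) (O(V) = (V - 102)/(1 - 103/V) = (-102 + V)/(1 - 103/V))
O(-190) - 1*(-1959) = -190*(-102 - 190)/(-103 - 190) - 1*(-1959) = -190*(-292)/(-293) + 1959 = -190*(-1/293)*(-292) + 1959 = -55480/293 + 1959 = 518507/293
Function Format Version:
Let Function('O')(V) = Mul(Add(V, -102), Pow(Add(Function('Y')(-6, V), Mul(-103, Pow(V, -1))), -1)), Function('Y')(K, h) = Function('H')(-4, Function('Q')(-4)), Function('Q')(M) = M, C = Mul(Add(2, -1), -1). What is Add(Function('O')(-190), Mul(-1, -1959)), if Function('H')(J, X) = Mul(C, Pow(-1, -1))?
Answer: Rational(518507, 293) ≈ 1769.6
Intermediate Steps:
C = -1 (C = Mul(1, -1) = -1)
Function('H')(J, X) = 1 (Function('H')(J, X) = Mul(-1, Pow(-1, -1)) = Mul(-1, -1) = 1)
Function('Y')(K, h) = 1
Function('O')(V) = Mul(Pow(Add(1, Mul(-103, Pow(V, -1))), -1), Add(-102, V)) (Function('O')(V) = Mul(Add(V, -102), Pow(Add(1, Mul(-103, Pow(V, -1))), -1)) = Mul(Add(-102, V), Pow(Add(1, Mul(-103, Pow(V, -1))), -1)) = Mul(Pow(Add(1, Mul(-103, Pow(V, -1))), -1), Add(-102, V)))
Add(Function('O')(-190), Mul(-1, -1959)) = Add(Mul(-190, Pow(Add(-103, -190), -1), Add(-102, -190)), Mul(-1, -1959)) = Add(Mul(-190, Pow(-293, -1), -292), 1959) = Add(Mul(-190, Rational(-1, 293), -292), 1959) = Add(Rational(-55480, 293), 1959) = Rational(518507, 293)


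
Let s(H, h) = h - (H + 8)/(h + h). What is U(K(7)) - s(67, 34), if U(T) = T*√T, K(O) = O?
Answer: -2237/68 + 7*√7 ≈ -14.377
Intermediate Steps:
U(T) = T^(3/2)
s(H, h) = h - (8 + H)/(2*h)
U(K(7)) - s(67, 34) = 7^(3/2) - (-4 + 34² - ½*67)/34 = 7*√7 - (-4 + 1156 - 67/2)/34 = 7*√7 - 2237/(34*2) = 7*√7 - 1*2237/68 = 7*√7 - 2237/68 = -2237/68 + 7*√7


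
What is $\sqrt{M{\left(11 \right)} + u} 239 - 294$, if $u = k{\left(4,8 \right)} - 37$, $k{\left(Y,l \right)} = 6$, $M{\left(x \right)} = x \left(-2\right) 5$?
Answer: $-294 + 239 i \sqrt{141} \approx -294.0 + 2838.0 i$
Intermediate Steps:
$M{\left(x \right)} = - 10 x$ ($M{\left(x \right)} = - 2 x 5 = - 10 x$)
$u = -31$ ($u = 6 - 37 = -31$)
$\sqrt{M{\left(11 \right)} + u} 239 - 294 = \sqrt{\left(-10\right) 11 - 31} \cdot 239 - 294 = \sqrt{-110 - 31} \cdot 239 - 294 = \sqrt{-141} \cdot 239 - 294 = i \sqrt{141} \cdot 239 - 294 = 239 i \sqrt{141} - 294 = -294 + 239 i \sqrt{141}$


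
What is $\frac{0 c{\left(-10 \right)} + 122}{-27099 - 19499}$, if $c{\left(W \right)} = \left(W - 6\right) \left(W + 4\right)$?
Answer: $- \frac{61}{23299} \approx -0.0026181$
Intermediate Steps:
$c{\left(W \right)} = \left(-6 + W\right) \left(4 + W\right)$
$\frac{0 c{\left(-10 \right)} + 122}{-27099 - 19499} = \frac{0 \left(-24 + \left(-10\right)^{2} - -20\right) + 122}{-27099 - 19499} = \frac{0 \left(-24 + 100 + 20\right) + 122}{-46598} = \left(0 \cdot 96 + 122\right) \left(- \frac{1}{46598}\right) = \left(0 + 122\right) \left(- \frac{1}{46598}\right) = 122 \left(- \frac{1}{46598}\right) = - \frac{61}{23299}$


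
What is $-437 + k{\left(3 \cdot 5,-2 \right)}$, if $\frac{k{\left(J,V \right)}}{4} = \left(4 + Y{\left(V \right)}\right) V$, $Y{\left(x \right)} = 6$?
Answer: $-517$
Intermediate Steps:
$k{\left(J,V \right)} = 40 V$ ($k{\left(J,V \right)} = 4 \left(4 + 6\right) V = 4 \cdot 10 V = 40 V$)
$-437 + k{\left(3 \cdot 5,-2 \right)} = -437 + 40 \left(-2\right) = -437 - 80 = -517$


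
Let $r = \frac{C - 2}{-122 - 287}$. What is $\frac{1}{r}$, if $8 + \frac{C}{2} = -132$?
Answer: $\frac{409}{282} \approx 1.4504$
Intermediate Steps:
$C = -280$ ($C = -16 + 2 \left(-132\right) = -16 - 264 = -280$)
$r = \frac{282}{409}$ ($r = \frac{-280 - 2}{-122 - 287} = - \frac{282}{-409} = \left(-282\right) \left(- \frac{1}{409}\right) = \frac{282}{409} \approx 0.68949$)
$\frac{1}{r} = \frac{1}{\frac{282}{409}} = \frac{409}{282}$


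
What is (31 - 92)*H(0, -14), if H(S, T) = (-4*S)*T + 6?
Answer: -366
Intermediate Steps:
H(S, T) = 6 - 4*S*T (H(S, T) = -4*S*T + 6 = 6 - 4*S*T)
(31 - 92)*H(0, -14) = (31 - 92)*(6 - 4*0*(-14)) = -61*(6 + 0) = -61*6 = -366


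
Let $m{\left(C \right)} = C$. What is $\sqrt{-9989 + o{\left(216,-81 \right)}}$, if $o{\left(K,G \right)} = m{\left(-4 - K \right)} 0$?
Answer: $i \sqrt{9989} \approx 99.945 i$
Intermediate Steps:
$o{\left(K,G \right)} = 0$ ($o{\left(K,G \right)} = \left(-4 - K\right) 0 = 0$)
$\sqrt{-9989 + o{\left(216,-81 \right)}} = \sqrt{-9989 + 0} = \sqrt{-9989} = i \sqrt{9989}$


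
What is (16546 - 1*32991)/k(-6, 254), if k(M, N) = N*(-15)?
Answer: 3289/762 ≈ 4.3163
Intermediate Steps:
k(M, N) = -15*N
(16546 - 1*32991)/k(-6, 254) = (16546 - 1*32991)/((-15*254)) = (16546 - 32991)/(-3810) = -16445*(-1/3810) = 3289/762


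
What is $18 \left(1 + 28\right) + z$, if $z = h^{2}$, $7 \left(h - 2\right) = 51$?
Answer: $\frac{29803}{49} \approx 608.22$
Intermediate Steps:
$h = \frac{65}{7}$ ($h = 2 + \frac{1}{7} \cdot 51 = 2 + \frac{51}{7} = \frac{65}{7} \approx 9.2857$)
$z = \frac{4225}{49}$ ($z = \left(\frac{65}{7}\right)^{2} = \frac{4225}{49} \approx 86.224$)
$18 \left(1 + 28\right) + z = 18 \left(1 + 28\right) + \frac{4225}{49} = 18 \cdot 29 + \frac{4225}{49} = 522 + \frac{4225}{49} = \frac{29803}{49}$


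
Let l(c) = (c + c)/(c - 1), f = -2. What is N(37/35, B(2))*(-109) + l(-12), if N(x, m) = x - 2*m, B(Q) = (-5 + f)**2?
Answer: 4808721/455 ≈ 10569.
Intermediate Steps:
B(Q) = 49 (B(Q) = (-5 - 2)**2 = (-7)**2 = 49)
l(c) = 2*c/(-1 + c) (l(c) = (2*c)/(-1 + c) = 2*c/(-1 + c))
N(37/35, B(2))*(-109) + l(-12) = (37/35 - 2*49)*(-109) + 2*(-12)/(-1 - 12) = (37*(1/35) - 98)*(-109) + 2*(-12)/(-13) = (37/35 - 98)*(-109) + 2*(-12)*(-1/13) = -3393/35*(-109) + 24/13 = 369837/35 + 24/13 = 4808721/455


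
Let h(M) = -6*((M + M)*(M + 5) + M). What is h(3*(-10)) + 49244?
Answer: 40424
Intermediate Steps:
h(M) = -6*M - 12*M*(5 + M) (h(M) = -6*((2*M)*(5 + M) + M) = -6*(2*M*(5 + M) + M) = -6*(M + 2*M*(5 + M)) = -6*M - 12*M*(5 + M))
h(3*(-10)) + 49244 = -6*3*(-10)*(11 + 2*(3*(-10))) + 49244 = -6*(-30)*(11 + 2*(-30)) + 49244 = -6*(-30)*(11 - 60) + 49244 = -6*(-30)*(-49) + 49244 = -8820 + 49244 = 40424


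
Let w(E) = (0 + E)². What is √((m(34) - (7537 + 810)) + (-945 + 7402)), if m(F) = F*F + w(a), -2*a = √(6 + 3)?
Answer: I*√2927/2 ≈ 27.051*I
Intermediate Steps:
a = -3/2 (a = -√(6 + 3)/2 = -√9/2 = -½*3 = -3/2 ≈ -1.5000)
w(E) = E²
m(F) = 9/4 + F² (m(F) = F*F + (-3/2)² = F² + 9/4 = 9/4 + F²)
√((m(34) - (7537 + 810)) + (-945 + 7402)) = √(((9/4 + 34²) - (7537 + 810)) + (-945 + 7402)) = √(((9/4 + 1156) - 1*8347) + 6457) = √((4633/4 - 8347) + 6457) = √(-28755/4 + 6457) = √(-2927/4) = I*√2927/2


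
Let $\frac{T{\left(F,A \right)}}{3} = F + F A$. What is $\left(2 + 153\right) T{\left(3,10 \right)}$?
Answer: $15345$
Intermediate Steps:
$T{\left(F,A \right)} = 3 F + 3 A F$ ($T{\left(F,A \right)} = 3 \left(F + F A\right) = 3 \left(F + A F\right) = 3 F + 3 A F$)
$\left(2 + 153\right) T{\left(3,10 \right)} = \left(2 + 153\right) 3 \cdot 3 \left(1 + 10\right) = 155 \cdot 3 \cdot 3 \cdot 11 = 155 \cdot 99 = 15345$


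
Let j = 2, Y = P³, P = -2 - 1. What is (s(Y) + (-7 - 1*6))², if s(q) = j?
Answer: 121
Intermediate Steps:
P = -3
Y = -27 (Y = (-3)³ = -27)
s(q) = 2
(s(Y) + (-7 - 1*6))² = (2 + (-7 - 1*6))² = (2 + (-7 - 6))² = (2 - 13)² = (-11)² = 121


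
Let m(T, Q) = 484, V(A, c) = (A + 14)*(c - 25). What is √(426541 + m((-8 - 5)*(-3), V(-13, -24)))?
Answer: 5*√17081 ≈ 653.47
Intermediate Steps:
V(A, c) = (-25 + c)*(14 + A) (V(A, c) = (14 + A)*(-25 + c) = (-25 + c)*(14 + A))
√(426541 + m((-8 - 5)*(-3), V(-13, -24))) = √(426541 + 484) = √427025 = 5*√17081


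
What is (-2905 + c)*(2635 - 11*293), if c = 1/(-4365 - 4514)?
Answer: 15166575648/8879 ≈ 1.7081e+6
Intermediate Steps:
c = -1/8879 (c = 1/(-8879) = -1/8879 ≈ -0.00011263)
(-2905 + c)*(2635 - 11*293) = (-2905 - 1/8879)*(2635 - 11*293) = -25793496*(2635 - 3223)/8879 = -25793496/8879*(-588) = 15166575648/8879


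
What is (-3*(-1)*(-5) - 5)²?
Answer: 400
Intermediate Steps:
(-3*(-1)*(-5) - 5)² = (3*(-5) - 5)² = (-15 - 5)² = (-20)² = 400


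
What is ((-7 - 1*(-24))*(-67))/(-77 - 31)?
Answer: 1139/108 ≈ 10.546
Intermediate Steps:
((-7 - 1*(-24))*(-67))/(-77 - 31) = ((-7 + 24)*(-67))/(-108) = (17*(-67))*(-1/108) = -1139*(-1/108) = 1139/108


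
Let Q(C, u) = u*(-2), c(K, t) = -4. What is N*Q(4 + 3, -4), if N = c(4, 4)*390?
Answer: -12480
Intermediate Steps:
N = -1560 (N = -4*390 = -1560)
Q(C, u) = -2*u
N*Q(4 + 3, -4) = -(-3120)*(-4) = -1560*8 = -12480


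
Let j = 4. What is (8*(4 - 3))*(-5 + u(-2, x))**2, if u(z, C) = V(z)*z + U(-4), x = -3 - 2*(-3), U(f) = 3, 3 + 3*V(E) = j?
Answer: 512/9 ≈ 56.889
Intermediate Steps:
V(E) = 1/3 (V(E) = -1 + (1/3)*4 = -1 + 4/3 = 1/3)
x = 3 (x = -3 + 6 = 3)
u(z, C) = 3 + z/3 (u(z, C) = z/3 + 3 = 3 + z/3)
(8*(4 - 3))*(-5 + u(-2, x))**2 = (8*(4 - 3))*(-5 + (3 + (1/3)*(-2)))**2 = (8*1)*(-5 + (3 - 2/3))**2 = 8*(-5 + 7/3)**2 = 8*(-8/3)**2 = 8*(64/9) = 512/9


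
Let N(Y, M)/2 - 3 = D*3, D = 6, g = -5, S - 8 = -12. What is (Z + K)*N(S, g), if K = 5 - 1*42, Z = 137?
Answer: 4200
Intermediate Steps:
S = -4 (S = 8 - 12 = -4)
N(Y, M) = 42 (N(Y, M) = 6 + 2*(6*3) = 6 + 2*18 = 6 + 36 = 42)
K = -37 (K = 5 - 42 = -37)
(Z + K)*N(S, g) = (137 - 37)*42 = 100*42 = 4200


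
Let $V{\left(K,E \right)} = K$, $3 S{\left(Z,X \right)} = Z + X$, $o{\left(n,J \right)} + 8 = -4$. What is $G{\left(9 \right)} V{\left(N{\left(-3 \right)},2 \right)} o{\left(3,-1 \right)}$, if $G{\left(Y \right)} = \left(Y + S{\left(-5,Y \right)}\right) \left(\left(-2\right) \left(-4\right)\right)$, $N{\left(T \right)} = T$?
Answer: $2976$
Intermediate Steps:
$o{\left(n,J \right)} = -12$ ($o{\left(n,J \right)} = -8 - 4 = -12$)
$S{\left(Z,X \right)} = \frac{X}{3} + \frac{Z}{3}$ ($S{\left(Z,X \right)} = \frac{Z + X}{3} = \frac{X + Z}{3} = \frac{X}{3} + \frac{Z}{3}$)
$G{\left(Y \right)} = - \frac{40}{3} + \frac{32 Y}{3}$ ($G{\left(Y \right)} = \left(Y + \left(\frac{Y}{3} + \frac{1}{3} \left(-5\right)\right)\right) \left(\left(-2\right) \left(-4\right)\right) = \left(Y + \left(\frac{Y}{3} - \frac{5}{3}\right)\right) 8 = \left(Y + \left(- \frac{5}{3} + \frac{Y}{3}\right)\right) 8 = \left(- \frac{5}{3} + \frac{4 Y}{3}\right) 8 = - \frac{40}{3} + \frac{32 Y}{3}$)
$G{\left(9 \right)} V{\left(N{\left(-3 \right)},2 \right)} o{\left(3,-1 \right)} = \left(- \frac{40}{3} + \frac{32}{3} \cdot 9\right) \left(\left(-3\right) \left(-12\right)\right) = \left(- \frac{40}{3} + 96\right) 36 = \frac{248}{3} \cdot 36 = 2976$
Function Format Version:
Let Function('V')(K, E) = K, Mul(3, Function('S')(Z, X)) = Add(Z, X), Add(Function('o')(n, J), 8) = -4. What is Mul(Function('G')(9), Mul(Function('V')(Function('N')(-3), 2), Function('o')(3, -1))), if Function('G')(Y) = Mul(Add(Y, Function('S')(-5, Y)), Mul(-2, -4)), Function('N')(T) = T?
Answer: 2976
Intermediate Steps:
Function('o')(n, J) = -12 (Function('o')(n, J) = Add(-8, -4) = -12)
Function('S')(Z, X) = Add(Mul(Rational(1, 3), X), Mul(Rational(1, 3), Z)) (Function('S')(Z, X) = Mul(Rational(1, 3), Add(Z, X)) = Mul(Rational(1, 3), Add(X, Z)) = Add(Mul(Rational(1, 3), X), Mul(Rational(1, 3), Z)))
Function('G')(Y) = Add(Rational(-40, 3), Mul(Rational(32, 3), Y)) (Function('G')(Y) = Mul(Add(Y, Add(Mul(Rational(1, 3), Y), Mul(Rational(1, 3), -5))), Mul(-2, -4)) = Mul(Add(Y, Add(Mul(Rational(1, 3), Y), Rational(-5, 3))), 8) = Mul(Add(Y, Add(Rational(-5, 3), Mul(Rational(1, 3), Y))), 8) = Mul(Add(Rational(-5, 3), Mul(Rational(4, 3), Y)), 8) = Add(Rational(-40, 3), Mul(Rational(32, 3), Y)))
Mul(Function('G')(9), Mul(Function('V')(Function('N')(-3), 2), Function('o')(3, -1))) = Mul(Add(Rational(-40, 3), Mul(Rational(32, 3), 9)), Mul(-3, -12)) = Mul(Add(Rational(-40, 3), 96), 36) = Mul(Rational(248, 3), 36) = 2976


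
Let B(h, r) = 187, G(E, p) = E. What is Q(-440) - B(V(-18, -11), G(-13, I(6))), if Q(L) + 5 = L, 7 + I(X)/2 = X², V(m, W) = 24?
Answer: -632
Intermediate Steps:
I(X) = -14 + 2*X²
Q(L) = -5 + L
Q(-440) - B(V(-18, -11), G(-13, I(6))) = (-5 - 440) - 1*187 = -445 - 187 = -632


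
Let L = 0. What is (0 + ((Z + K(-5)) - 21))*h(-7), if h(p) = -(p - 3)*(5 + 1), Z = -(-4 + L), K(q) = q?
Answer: -1320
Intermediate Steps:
Z = 4 (Z = -(-4 + 0) = -1*(-4) = 4)
h(p) = 18 - 6*p (h(p) = -(-3 + p)*6 = -(-18 + 6*p) = 18 - 6*p)
(0 + ((Z + K(-5)) - 21))*h(-7) = (0 + ((4 - 5) - 21))*(18 - 6*(-7)) = (0 + (-1 - 21))*(18 + 42) = (0 - 22)*60 = -22*60 = -1320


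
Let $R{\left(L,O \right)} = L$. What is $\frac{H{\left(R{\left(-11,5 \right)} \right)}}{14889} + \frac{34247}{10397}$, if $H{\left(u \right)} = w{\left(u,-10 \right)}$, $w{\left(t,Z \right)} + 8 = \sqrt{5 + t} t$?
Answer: $\frac{509820407}{154800933} - \frac{11 i \sqrt{6}}{14889} \approx 3.2934 - 0.0018097 i$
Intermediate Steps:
$w{\left(t,Z \right)} = -8 + t \sqrt{5 + t}$ ($w{\left(t,Z \right)} = -8 + \sqrt{5 + t} t = -8 + t \sqrt{5 + t}$)
$H{\left(u \right)} = -8 + u \sqrt{5 + u}$
$\frac{H{\left(R{\left(-11,5 \right)} \right)}}{14889} + \frac{34247}{10397} = \frac{-8 - 11 \sqrt{5 - 11}}{14889} + \frac{34247}{10397} = \left(-8 - 11 \sqrt{-6}\right) \frac{1}{14889} + 34247 \cdot \frac{1}{10397} = \left(-8 - 11 i \sqrt{6}\right) \frac{1}{14889} + \frac{34247}{10397} = \left(- \frac{8}{14889} - \frac{11 i \sqrt{6}}{14889}\right) + \frac{34247}{10397} = \frac{509820407}{154800933} - \frac{11 i \sqrt{6}}{14889}$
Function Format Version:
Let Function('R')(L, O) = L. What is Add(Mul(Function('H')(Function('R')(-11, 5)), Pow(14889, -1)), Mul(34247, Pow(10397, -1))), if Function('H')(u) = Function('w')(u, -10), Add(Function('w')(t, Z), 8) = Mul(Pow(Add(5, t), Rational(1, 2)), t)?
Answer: Add(Rational(509820407, 154800933), Mul(Rational(-11, 14889), I, Pow(6, Rational(1, 2)))) ≈ Add(3.2934, Mul(-0.0018097, I))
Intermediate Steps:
Function('w')(t, Z) = Add(-8, Mul(t, Pow(Add(5, t), Rational(1, 2)))) (Function('w')(t, Z) = Add(-8, Mul(Pow(Add(5, t), Rational(1, 2)), t)) = Add(-8, Mul(t, Pow(Add(5, t), Rational(1, 2)))))
Function('H')(u) = Add(-8, Mul(u, Pow(Add(5, u), Rational(1, 2))))
Add(Mul(Function('H')(Function('R')(-11, 5)), Pow(14889, -1)), Mul(34247, Pow(10397, -1))) = Add(Mul(Add(-8, Mul(-11, Pow(Add(5, -11), Rational(1, 2)))), Pow(14889, -1)), Mul(34247, Pow(10397, -1))) = Add(Mul(Add(-8, Mul(-11, Pow(-6, Rational(1, 2)))), Rational(1, 14889)), Mul(34247, Rational(1, 10397))) = Add(Mul(Add(-8, Mul(-11, Mul(I, Pow(6, Rational(1, 2))))), Rational(1, 14889)), Rational(34247, 10397)) = Add(Mul(Add(-8, Mul(-11, I, Pow(6, Rational(1, 2)))), Rational(1, 14889)), Rational(34247, 10397)) = Add(Add(Rational(-8, 14889), Mul(Rational(-11, 14889), I, Pow(6, Rational(1, 2)))), Rational(34247, 10397)) = Add(Rational(509820407, 154800933), Mul(Rational(-11, 14889), I, Pow(6, Rational(1, 2))))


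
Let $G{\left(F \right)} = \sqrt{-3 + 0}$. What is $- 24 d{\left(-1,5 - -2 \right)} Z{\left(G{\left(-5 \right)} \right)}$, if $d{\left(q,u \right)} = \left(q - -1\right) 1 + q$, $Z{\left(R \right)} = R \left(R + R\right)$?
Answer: $-144$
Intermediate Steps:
$G{\left(F \right)} = i \sqrt{3}$ ($G{\left(F \right)} = \sqrt{-3} = i \sqrt{3}$)
$Z{\left(R \right)} = 2 R^{2}$ ($Z{\left(R \right)} = R 2 R = 2 R^{2}$)
$d{\left(q,u \right)} = 1 + 2 q$ ($d{\left(q,u \right)} = \left(q + 1\right) 1 + q = \left(1 + q\right) 1 + q = \left(1 + q\right) + q = 1 + 2 q$)
$- 24 d{\left(-1,5 - -2 \right)} Z{\left(G{\left(-5 \right)} \right)} = - 24 \left(1 + 2 \left(-1\right)\right) 2 \left(i \sqrt{3}\right)^{2} = - 24 \left(1 - 2\right) 2 \left(-3\right) = \left(-24\right) \left(-1\right) \left(-6\right) = 24 \left(-6\right) = -144$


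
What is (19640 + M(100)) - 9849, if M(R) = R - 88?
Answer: 9803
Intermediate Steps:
M(R) = -88 + R
(19640 + M(100)) - 9849 = (19640 + (-88 + 100)) - 9849 = (19640 + 12) - 9849 = 19652 - 9849 = 9803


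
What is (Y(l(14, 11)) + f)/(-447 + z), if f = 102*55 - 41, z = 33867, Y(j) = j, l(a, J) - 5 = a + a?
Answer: 2801/16710 ≈ 0.16762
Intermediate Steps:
l(a, J) = 5 + 2*a (l(a, J) = 5 + (a + a) = 5 + 2*a)
f = 5569 (f = 5610 - 41 = 5569)
(Y(l(14, 11)) + f)/(-447 + z) = ((5 + 2*14) + 5569)/(-447 + 33867) = ((5 + 28) + 5569)/33420 = (33 + 5569)*(1/33420) = 5602*(1/33420) = 2801/16710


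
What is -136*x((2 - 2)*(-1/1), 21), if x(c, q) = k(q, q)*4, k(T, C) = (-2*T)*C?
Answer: 479808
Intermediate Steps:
k(T, C) = -2*C*T
x(c, q) = -8*q² (x(c, q) = -2*q*q*4 = -2*q²*4 = -8*q²)
-136*x((2 - 2)*(-1/1), 21) = -(-1088)*21² = -(-1088)*441 = -136*(-3528) = 479808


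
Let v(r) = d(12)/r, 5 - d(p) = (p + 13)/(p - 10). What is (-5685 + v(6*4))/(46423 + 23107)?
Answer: -18193/222496 ≈ -0.081768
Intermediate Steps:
d(p) = 5 - (13 + p)/(-10 + p) (d(p) = 5 - (p + 13)/(p - 10) = 5 - (13 + p)/(-10 + p))
v(r) = -15/(2*r) (v(r) = ((-63 + 4*12)/(-10 + 12))/r = ((-63 + 48)/2)/r = ((½)*(-15))/r = -15/(2*r))
(-5685 + v(6*4))/(46423 + 23107) = (-5685 - 15/(2*(6*4)))/(46423 + 23107) = (-5685 - 15/2/24)/69530 = (-5685 - 15/2*1/24)*(1/69530) = (-5685 - 5/16)*(1/69530) = -90965/16*1/69530 = -18193/222496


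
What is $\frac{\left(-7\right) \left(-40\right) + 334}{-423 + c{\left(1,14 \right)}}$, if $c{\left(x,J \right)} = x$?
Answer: $- \frac{307}{211} \approx -1.455$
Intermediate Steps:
$\frac{\left(-7\right) \left(-40\right) + 334}{-423 + c{\left(1,14 \right)}} = \frac{\left(-7\right) \left(-40\right) + 334}{-423 + 1} = \frac{280 + 334}{-422} = 614 \left(- \frac{1}{422}\right) = - \frac{307}{211}$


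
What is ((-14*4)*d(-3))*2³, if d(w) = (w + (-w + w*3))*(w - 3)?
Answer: -24192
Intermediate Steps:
d(w) = 3*w*(-3 + w) (d(w) = (w + (-w + 3*w))*(-3 + w) = (w + 2*w)*(-3 + w) = (3*w)*(-3 + w) = 3*w*(-3 + w))
((-14*4)*d(-3))*2³ = ((-14*4)*(3*(-3)*(-3 - 3)))*2³ = -168*(-3)*(-6)*8 = -56*54*8 = -3024*8 = -24192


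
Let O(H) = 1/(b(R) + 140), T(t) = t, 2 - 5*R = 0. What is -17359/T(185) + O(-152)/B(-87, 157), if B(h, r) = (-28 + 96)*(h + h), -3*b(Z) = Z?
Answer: -143637254733/1530784720 ≈ -93.832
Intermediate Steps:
R = ⅖ (R = ⅖ - ⅕*0 = ⅖ + 0 = ⅖ ≈ 0.40000)
b(Z) = -Z/3
O(H) = 15/2098 (O(H) = 1/(-⅓*⅖ + 140) = 1/(-2/15 + 140) = 1/(2098/15) = 15/2098)
B(h, r) = 136*h (B(h, r) = 68*(2*h) = 136*h)
-17359/T(185) + O(-152)/B(-87, 157) = -17359/185 + 15/(2098*((136*(-87)))) = -17359*1/185 + (15/2098)/(-11832) = -17359/185 + (15/2098)*(-1/11832) = -17359/185 - 5/8274512 = -143637254733/1530784720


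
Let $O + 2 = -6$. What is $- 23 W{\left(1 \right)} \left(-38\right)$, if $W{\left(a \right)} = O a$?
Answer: $-6992$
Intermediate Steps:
$O = -8$ ($O = -2 - 6 = -8$)
$W{\left(a \right)} = - 8 a$
$- 23 W{\left(1 \right)} \left(-38\right) = - 23 \left(\left(-8\right) 1\right) \left(-38\right) = \left(-23\right) \left(-8\right) \left(-38\right) = 184 \left(-38\right) = -6992$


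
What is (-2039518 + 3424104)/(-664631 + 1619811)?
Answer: 692293/477590 ≈ 1.4496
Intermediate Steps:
(-2039518 + 3424104)/(-664631 + 1619811) = 1384586/955180 = 1384586*(1/955180) = 692293/477590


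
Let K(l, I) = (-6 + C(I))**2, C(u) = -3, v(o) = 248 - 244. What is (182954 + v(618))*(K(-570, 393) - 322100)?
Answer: -58915952202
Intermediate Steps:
v(o) = 4
K(l, I) = 81 (K(l, I) = (-6 - 3)**2 = (-9)**2 = 81)
(182954 + v(618))*(K(-570, 393) - 322100) = (182954 + 4)*(81 - 322100) = 182958*(-322019) = -58915952202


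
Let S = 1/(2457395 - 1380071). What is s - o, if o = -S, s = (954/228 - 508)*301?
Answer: -3104117880971/20469156 ≈ -1.5165e+5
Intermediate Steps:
S = 1/1077324 ≈ 9.2823e-7
s = -5762645/38 (s = (954*(1/228) - 508)*301 = (159/38 - 508)*301 = -19145/38*301 = -5762645/38 ≈ -1.5165e+5)
o = -1/1077324 (o = -1*1/1077324 = -1/1077324 ≈ -9.2823e-7)
s - o = -5762645/38 - 1*(-1/1077324) = -5762645/38 + 1/1077324 = -3104117880971/20469156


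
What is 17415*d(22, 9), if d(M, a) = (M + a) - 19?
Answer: 208980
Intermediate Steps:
d(M, a) = -19 + M + a
17415*d(22, 9) = 17415*(-19 + 22 + 9) = 17415*12 = 208980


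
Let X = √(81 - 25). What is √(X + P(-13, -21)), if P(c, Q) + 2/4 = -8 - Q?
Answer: √(50 + 8*√14)/2 ≈ 4.4703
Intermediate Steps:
P(c, Q) = -17/2 - Q (P(c, Q) = -½ + (-8 - Q) = -17/2 - Q)
X = 2*√14 (X = √56 = 2*√14 ≈ 7.4833)
√(X + P(-13, -21)) = √(2*√14 + (-17/2 - 1*(-21))) = √(2*√14 + (-17/2 + 21)) = √(2*√14 + 25/2) = √(25/2 + 2*√14)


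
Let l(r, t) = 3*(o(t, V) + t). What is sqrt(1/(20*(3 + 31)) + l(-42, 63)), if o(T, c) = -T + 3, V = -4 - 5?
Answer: sqrt(1040570)/340 ≈ 3.0002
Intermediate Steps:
V = -9
o(T, c) = 3 - T
l(r, t) = 9 (l(r, t) = 3*((3 - t) + t) = 3*3 = 9)
sqrt(1/(20*(3 + 31)) + l(-42, 63)) = sqrt(1/(20*(3 + 31)) + 9) = sqrt(1/(20*34) + 9) = sqrt(1/680 + 9) = sqrt(6121/680) = sqrt(1040570)/340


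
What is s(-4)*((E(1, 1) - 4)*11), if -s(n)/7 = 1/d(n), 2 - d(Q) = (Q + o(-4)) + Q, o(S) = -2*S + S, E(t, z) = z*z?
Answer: 77/2 ≈ 38.500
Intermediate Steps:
E(t, z) = z²
o(S) = -S
d(Q) = -2 - 2*Q (d(Q) = 2 - ((Q - 1*(-4)) + Q) = 2 - ((Q + 4) + Q) = 2 - ((4 + Q) + Q) = 2 - (4 + 2*Q) = 2 + (-4 - 2*Q) = -2 - 2*Q)
s(n) = -7/(-2 - 2*n)
s(-4)*((E(1, 1) - 4)*11) = (7/(2*(1 - 4)))*((1² - 4)*11) = ((7/2)/(-3))*((1 - 4)*11) = ((7/2)*(-⅓))*(-3*11) = -7/6*(-33) = 77/2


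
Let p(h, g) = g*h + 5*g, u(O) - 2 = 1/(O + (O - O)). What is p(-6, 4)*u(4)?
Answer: -9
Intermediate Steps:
u(O) = 2 + 1/O (u(O) = 2 + 1/(O + (O - O)) = 2 + 1/(O + 0) = 2 + 1/O)
p(h, g) = 5*g + g*h
p(-6, 4)*u(4) = (4*(5 - 6))*(2 + 1/4) = (4*(-1))*(2 + 1/4) = -4*9/4 = -9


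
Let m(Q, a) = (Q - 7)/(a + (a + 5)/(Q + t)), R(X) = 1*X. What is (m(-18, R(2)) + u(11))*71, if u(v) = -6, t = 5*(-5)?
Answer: -109979/79 ≈ -1392.1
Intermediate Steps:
t = -25
R(X) = X
m(Q, a) = (-7 + Q)/(a + (5 + a)/(-25 + Q)) (m(Q, a) = (Q - 7)/(a + (a + 5)/(Q - 25)) = (-7 + Q)/(a + (5 + a)/(-25 + Q)))
(m(-18, R(2)) + u(11))*71 = ((175 + (-18)**2 - 32*(-18))/(5 - 24*2 - 18*2) - 6)*71 = ((175 + 324 + 576)/(5 - 48 - 36) - 6)*71 = (1075/(-79) - 6)*71 = (-1/79*1075 - 6)*71 = (-1075/79 - 6)*71 = -1549/79*71 = -109979/79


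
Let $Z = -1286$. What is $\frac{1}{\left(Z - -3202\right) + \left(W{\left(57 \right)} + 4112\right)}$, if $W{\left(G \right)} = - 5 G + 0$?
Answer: $\frac{1}{5743} \approx 0.00017412$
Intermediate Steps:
$W{\left(G \right)} = - 5 G$
$\frac{1}{\left(Z - -3202\right) + \left(W{\left(57 \right)} + 4112\right)} = \frac{1}{\left(-1286 - -3202\right) + \left(\left(-5\right) 57 + 4112\right)} = \frac{1}{\left(-1286 + 3202\right) + \left(-285 + 4112\right)} = \frac{1}{1916 + 3827} = \frac{1}{5743}$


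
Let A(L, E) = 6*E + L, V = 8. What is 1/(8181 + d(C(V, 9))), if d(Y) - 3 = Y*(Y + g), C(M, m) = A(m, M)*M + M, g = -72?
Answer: 1/190072 ≈ 5.2612e-6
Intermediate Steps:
A(L, E) = L + 6*E
C(M, m) = M + M*(m + 6*M) (C(M, m) = (m + 6*M)*M + M = M*(m + 6*M) + M = M + M*(m + 6*M))
d(Y) = 3 + Y*(-72 + Y) (d(Y) = 3 + Y*(Y - 72) = 3 + Y*(-72 + Y))
1/(8181 + d(C(V, 9))) = 1/(8181 + (3 + (8*(1 + 9 + 6*8))² - 576*(1 + 9 + 6*8))) = 1/(8181 + (3 + (8*(1 + 9 + 48))² - 576*(1 + 9 + 48))) = 1/(8181 + (3 + (8*58)² - 576*58)) = 1/(8181 + (3 + 464² - 72*464)) = 1/(8181 + (3 + 215296 - 33408)) = 1/(8181 + 181891) = 1/190072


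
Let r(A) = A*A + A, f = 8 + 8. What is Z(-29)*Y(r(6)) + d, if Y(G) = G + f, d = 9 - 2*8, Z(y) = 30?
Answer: 1733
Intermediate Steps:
f = 16
r(A) = A + A² (r(A) = A² + A = A + A²)
d = -7 (d = 9 - 16 = -7)
Y(G) = 16 + G (Y(G) = G + 16 = 16 + G)
Z(-29)*Y(r(6)) + d = 30*(16 + 6*(1 + 6)) - 7 = 30*(16 + 6*7) - 7 = 30*(16 + 42) - 7 = 30*58 - 7 = 1740 - 7 = 1733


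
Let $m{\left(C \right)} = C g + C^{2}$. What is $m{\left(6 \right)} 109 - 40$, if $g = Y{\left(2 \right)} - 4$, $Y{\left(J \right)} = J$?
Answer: $2576$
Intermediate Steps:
$g = -2$ ($g = 2 - 4 = -2$)
$m{\left(C \right)} = C^{2} - 2 C$ ($m{\left(C \right)} = C \left(-2\right) + C^{2} = - 2 C + C^{2} = C^{2} - 2 C$)
$m{\left(6 \right)} 109 - 40 = 6 \left(-2 + 6\right) 109 - 40 = 6 \cdot 4 \cdot 109 - 40 = 24 \cdot 109 - 40 = 2616 - 40 = 2576$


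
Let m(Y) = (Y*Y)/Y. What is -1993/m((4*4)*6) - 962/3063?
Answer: -2065637/98016 ≈ -21.074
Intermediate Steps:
m(Y) = Y (m(Y) = Y²/Y = Y)
-1993/m((4*4)*6) - 962/3063 = -1993/((4*4)*6) - 962/3063 = -1993/(16*6) - 962*1/3063 = -1993/96 - 962/3063 = -2065637/98016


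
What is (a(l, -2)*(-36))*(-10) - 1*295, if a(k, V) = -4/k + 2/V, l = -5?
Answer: -367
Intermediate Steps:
(a(l, -2)*(-36))*(-10) - 1*295 = ((-4/(-5) + 2/(-2))*(-36))*(-10) - 1*295 = ((-4*(-⅕) + 2*(-½))*(-36))*(-10) - 295 = ((⅘ - 1)*(-36))*(-10) - 295 = -⅕*(-36)*(-10) - 295 = (36/5)*(-10) - 295 = -72 - 295 = -367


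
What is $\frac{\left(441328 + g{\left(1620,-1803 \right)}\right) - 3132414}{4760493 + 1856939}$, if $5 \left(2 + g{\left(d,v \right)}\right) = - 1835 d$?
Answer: $- \frac{821407}{1654358} \approx -0.49651$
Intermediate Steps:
$g{\left(d,v \right)} = -2 - 367 d$ ($g{\left(d,v \right)} = -2 + \frac{\left(-1835\right) d}{5} = -2 - 367 d$)
$\frac{\left(441328 + g{\left(1620,-1803 \right)}\right) - 3132414}{4760493 + 1856939} = \frac{\left(441328 - 594542\right) - 3132414}{4760493 + 1856939} = \frac{\left(441328 - 594542\right) - 3132414}{6617432} = \left(\left(441328 - 594542\right) - 3132414\right) \frac{1}{6617432} = \left(-153214 - 3132414\right) \frac{1}{6617432} = \left(-3285628\right) \frac{1}{6617432} = - \frac{821407}{1654358}$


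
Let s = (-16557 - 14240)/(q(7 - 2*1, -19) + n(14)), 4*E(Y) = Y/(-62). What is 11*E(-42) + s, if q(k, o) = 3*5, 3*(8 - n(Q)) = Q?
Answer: -11443779/6820 ≈ -1678.0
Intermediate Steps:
E(Y) = -Y/248 (E(Y) = (Y/(-62))/4 = (Y*(-1/62))/4 = (-Y/62)/4 = -Y/248)
n(Q) = 8 - Q/3
q(k, o) = 15
s = -92391/55 (s = (-16557 - 14240)/(15 + (8 - 1/3*14)) = -30797/(15 + (8 - 14/3)) = -30797/(15 + 10/3) = -30797/55/3 = -30797*3/55 = -92391/55 ≈ -1679.8)
11*E(-42) + s = 11*(-1/248*(-42)) - 92391/55 = 11*(21/124) - 92391/55 = 231/124 - 92391/55 = -11443779/6820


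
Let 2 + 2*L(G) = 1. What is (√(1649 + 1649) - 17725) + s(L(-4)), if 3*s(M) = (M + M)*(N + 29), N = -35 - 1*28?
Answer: -53141/3 + √3298 ≈ -17656.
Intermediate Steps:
N = -63 (N = -35 - 28 = -63)
L(G) = -½ (L(G) = -1 + (½)*1 = -1 + ½ = -½)
s(M) = -68*M/3 (s(M) = ((M + M)*(-63 + 29))/3 = ((2*M)*(-34))/3 = (-68*M)/3 = -68*M/3)
(√(1649 + 1649) - 17725) + s(L(-4)) = (√(1649 + 1649) - 17725) - 68/3*(-½) = (√3298 - 17725) + 34/3 = (-17725 + √3298) + 34/3 = -53141/3 + √3298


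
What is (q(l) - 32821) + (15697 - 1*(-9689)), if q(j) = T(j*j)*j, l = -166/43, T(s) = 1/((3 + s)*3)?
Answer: -738369553/99309 ≈ -7435.1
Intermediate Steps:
T(s) = 1/(9 + 3*s)
l = -166/43 (l = -166*1/43 = -166/43 ≈ -3.8605)
q(j) = j/(3*(3 + j²)) (q(j) = (1/(3*(3 + j*j)))*j = (1/(3*(3 + j²)))*j = j/(3*(3 + j²)))
(q(l) - 32821) + (15697 - 1*(-9689)) = ((⅓)*(-166/43)/(3 + (-166/43)²) - 32821) + (15697 - 1*(-9689)) = ((⅓)*(-166/43)/(3 + 27556/1849) - 32821) + (15697 + 9689) = ((⅓)*(-166/43)/(33103/1849) - 32821) + 25386 = ((⅓)*(-166/43)*(1849/33103) - 32821) + 25386 = (-7138/99309 - 32821) + 25386 = -3259427827/99309 + 25386 = -738369553/99309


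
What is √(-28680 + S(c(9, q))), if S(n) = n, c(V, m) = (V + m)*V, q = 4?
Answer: I*√28563 ≈ 169.01*I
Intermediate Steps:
c(V, m) = V*(V + m)
√(-28680 + S(c(9, q))) = √(-28680 + 9*(9 + 4)) = √(-28680 + 9*13) = √(-28680 + 117) = √(-28563) = I*√28563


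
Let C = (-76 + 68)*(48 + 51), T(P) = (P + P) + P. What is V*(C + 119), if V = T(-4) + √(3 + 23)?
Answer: 8076 - 673*√26 ≈ 4644.4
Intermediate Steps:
T(P) = 3*P (T(P) = 2*P + P = 3*P)
C = -792 (C = -8*99 = -792)
V = -12 + √26 (V = 3*(-4) + √(3 + 23) = -12 + √26 ≈ -6.9010)
V*(C + 119) = (-12 + √26)*(-792 + 119) = (-12 + √26)*(-673) = 8076 - 673*√26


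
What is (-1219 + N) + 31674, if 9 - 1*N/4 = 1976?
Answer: 22587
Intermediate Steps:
N = -7868 (N = 36 - 4*1976 = 36 - 7904 = -7868)
(-1219 + N) + 31674 = (-1219 - 7868) + 31674 = -9087 + 31674 = 22587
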